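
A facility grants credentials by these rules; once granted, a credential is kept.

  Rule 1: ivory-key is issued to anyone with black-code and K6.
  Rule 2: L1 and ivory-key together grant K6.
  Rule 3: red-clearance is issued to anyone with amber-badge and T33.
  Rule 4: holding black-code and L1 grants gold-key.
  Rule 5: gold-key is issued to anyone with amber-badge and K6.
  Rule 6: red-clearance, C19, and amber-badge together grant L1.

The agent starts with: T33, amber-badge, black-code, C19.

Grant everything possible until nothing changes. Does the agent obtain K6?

No

K6 would need L1 and ivory-key (Rule 2), but ivory-key is never granted.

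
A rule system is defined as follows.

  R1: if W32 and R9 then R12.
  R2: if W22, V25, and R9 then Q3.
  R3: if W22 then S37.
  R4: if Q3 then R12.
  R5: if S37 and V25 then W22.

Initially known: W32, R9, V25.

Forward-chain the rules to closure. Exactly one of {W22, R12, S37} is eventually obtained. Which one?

W32 and R9 hold, so R12 follows (R1).
W22 would need S37 and V25 (R5), but S37 is never established. S37 would need W22 (R3), but W22 is never established.

R12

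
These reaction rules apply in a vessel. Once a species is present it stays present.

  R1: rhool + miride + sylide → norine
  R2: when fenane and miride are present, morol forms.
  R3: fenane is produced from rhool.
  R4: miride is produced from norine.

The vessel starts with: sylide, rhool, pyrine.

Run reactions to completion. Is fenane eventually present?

Yes

rhool present → fenane forms (R3).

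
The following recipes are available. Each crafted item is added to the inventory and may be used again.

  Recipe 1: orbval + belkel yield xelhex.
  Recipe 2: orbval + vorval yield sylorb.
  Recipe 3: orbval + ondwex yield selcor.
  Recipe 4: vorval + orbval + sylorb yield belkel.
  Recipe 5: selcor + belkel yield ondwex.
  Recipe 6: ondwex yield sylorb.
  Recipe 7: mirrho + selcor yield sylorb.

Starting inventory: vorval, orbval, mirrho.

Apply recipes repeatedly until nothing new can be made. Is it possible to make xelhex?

Yes

orbval + vorval → sylorb (Recipe 2).
vorval + orbval + sylorb → belkel (Recipe 4).
Using Recipe 1, orbval and belkel make xelhex.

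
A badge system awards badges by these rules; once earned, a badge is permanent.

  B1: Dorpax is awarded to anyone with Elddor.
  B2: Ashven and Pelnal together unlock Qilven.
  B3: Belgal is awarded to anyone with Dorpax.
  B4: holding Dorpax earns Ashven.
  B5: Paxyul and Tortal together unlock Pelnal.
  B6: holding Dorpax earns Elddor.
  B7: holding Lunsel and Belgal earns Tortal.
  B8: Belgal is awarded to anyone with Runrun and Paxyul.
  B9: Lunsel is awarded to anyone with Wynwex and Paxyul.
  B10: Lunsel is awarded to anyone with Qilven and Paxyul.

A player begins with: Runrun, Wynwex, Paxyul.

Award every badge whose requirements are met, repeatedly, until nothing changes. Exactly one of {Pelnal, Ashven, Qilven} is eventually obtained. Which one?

Pelnal

With Wynwex and Paxyul, Lunsel is earned (B9).
With Runrun and Paxyul, Belgal is earned (B8).
With Lunsel and Belgal, Tortal is earned (B7).
With Paxyul and Tortal, Pelnal is earned (B5).
Qilven would need Ashven and Pelnal (B2), but Ashven is never earned. Ashven would need Dorpax (B4), but Dorpax is never earned.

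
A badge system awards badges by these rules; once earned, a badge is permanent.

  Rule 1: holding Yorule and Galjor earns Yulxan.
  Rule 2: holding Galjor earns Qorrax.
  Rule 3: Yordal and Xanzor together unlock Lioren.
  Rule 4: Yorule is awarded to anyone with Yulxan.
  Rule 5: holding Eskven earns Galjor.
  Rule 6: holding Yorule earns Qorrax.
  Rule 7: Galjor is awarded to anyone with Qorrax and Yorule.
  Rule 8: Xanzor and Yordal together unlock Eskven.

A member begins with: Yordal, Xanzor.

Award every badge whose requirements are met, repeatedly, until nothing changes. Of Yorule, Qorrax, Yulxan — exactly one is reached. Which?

Qorrax

With Xanzor and Yordal, Eskven is earned (Rule 8).
With Eskven, Galjor is earned (Rule 5).
With Galjor, Qorrax is earned (Rule 2).
Yorule would need Yulxan (Rule 4), but Yulxan is never earned. Yulxan would need Yorule and Galjor (Rule 1), but Yorule is never earned.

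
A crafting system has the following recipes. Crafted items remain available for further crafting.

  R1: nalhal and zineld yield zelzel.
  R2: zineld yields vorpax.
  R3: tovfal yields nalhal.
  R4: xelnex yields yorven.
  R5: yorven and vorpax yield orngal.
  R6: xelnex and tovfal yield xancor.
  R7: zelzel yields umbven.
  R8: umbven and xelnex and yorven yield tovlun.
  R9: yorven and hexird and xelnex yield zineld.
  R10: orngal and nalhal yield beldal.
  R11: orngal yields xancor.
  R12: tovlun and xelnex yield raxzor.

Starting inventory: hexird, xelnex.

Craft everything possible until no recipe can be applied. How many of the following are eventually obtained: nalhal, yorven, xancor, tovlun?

2

Using R4, xelnex makes yorven.
Using R9, yorven, hexird, and xelnex make zineld.
Using R2, zineld makes vorpax.
Using R5, yorven and vorpax make orngal.
Using R11, orngal makes xancor.
nalhal would need tovfal (R3), but tovfal is never obtained.
yorven: reached.
xancor: reached.
tovlun would need umbven, xelnex, and yorven (R8), but umbven is never obtained.
Reached: yorven and xancor — 2 of the 4.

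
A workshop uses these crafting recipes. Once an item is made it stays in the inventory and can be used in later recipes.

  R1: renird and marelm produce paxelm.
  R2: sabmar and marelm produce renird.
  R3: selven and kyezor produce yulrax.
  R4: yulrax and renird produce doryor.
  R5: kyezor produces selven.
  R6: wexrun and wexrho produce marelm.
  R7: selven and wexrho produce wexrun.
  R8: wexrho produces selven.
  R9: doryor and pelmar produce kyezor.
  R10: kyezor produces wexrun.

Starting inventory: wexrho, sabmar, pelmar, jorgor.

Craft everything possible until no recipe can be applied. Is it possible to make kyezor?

kyezor would need doryor and pelmar (R9), but doryor is never obtained.

No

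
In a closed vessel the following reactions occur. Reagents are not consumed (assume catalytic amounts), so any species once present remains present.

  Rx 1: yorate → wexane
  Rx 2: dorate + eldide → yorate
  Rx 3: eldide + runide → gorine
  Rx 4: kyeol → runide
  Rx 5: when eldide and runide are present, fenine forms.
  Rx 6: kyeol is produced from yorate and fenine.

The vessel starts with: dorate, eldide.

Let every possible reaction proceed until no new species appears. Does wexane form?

dorate and eldide present → yorate forms (Rx 2).
yorate present → wexane forms (Rx 1).

Yes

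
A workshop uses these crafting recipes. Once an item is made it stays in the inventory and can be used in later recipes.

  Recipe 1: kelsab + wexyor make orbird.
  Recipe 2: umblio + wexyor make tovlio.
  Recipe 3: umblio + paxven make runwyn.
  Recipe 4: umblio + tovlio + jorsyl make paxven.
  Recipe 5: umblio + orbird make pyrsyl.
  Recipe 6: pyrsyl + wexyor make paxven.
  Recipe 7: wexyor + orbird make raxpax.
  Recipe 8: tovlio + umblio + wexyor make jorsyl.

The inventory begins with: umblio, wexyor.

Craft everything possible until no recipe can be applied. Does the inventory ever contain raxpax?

No

raxpax would need wexyor and orbird (Recipe 7), but orbird is never obtained.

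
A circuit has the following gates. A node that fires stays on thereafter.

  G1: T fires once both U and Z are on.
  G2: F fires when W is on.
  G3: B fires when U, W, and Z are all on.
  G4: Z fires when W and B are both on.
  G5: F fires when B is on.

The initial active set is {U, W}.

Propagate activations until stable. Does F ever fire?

Yes

W is on, so F fires (G2).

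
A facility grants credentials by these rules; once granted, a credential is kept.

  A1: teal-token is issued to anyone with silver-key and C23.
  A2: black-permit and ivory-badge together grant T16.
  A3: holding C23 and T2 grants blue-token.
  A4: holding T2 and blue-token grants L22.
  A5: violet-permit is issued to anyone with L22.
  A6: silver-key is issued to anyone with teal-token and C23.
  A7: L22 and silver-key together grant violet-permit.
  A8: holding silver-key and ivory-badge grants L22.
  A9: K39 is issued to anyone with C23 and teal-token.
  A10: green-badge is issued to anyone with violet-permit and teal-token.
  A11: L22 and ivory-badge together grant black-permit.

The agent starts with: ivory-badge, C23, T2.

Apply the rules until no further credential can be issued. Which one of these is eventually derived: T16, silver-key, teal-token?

T16

Holding C23 and T2 grants blue-token (A3).
Holding T2 and blue-token grants L22 (A4).
Holding L22 and ivory-badge grants black-permit (A11).
Holding black-permit and ivory-badge grants T16 (A2).
teal-token would need silver-key and C23 (A1), but silver-key is never granted. silver-key would need teal-token and C23 (A6), but teal-token is never granted.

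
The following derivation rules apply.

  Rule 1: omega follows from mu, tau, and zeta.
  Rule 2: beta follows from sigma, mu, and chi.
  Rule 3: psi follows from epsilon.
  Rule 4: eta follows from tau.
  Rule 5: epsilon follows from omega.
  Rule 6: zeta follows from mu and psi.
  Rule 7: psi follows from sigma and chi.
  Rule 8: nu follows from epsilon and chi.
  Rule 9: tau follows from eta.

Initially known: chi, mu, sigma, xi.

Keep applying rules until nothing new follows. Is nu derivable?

No

nu would need epsilon and chi (Rule 8), but epsilon is never established.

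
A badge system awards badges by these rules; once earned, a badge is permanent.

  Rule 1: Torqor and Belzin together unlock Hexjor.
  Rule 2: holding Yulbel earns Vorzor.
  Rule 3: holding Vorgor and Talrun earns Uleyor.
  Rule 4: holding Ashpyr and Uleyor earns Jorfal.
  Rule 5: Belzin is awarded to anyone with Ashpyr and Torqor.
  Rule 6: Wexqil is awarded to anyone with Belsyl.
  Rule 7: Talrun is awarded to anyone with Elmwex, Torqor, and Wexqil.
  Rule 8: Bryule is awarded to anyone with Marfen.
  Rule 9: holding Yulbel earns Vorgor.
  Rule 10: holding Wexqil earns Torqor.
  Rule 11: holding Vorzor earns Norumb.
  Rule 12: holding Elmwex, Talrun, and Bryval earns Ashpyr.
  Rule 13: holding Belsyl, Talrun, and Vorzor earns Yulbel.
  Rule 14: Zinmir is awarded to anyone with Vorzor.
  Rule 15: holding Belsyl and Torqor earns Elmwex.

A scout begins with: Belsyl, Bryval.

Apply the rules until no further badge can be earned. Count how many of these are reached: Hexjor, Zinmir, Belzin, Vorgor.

With Belsyl, Wexqil is earned (Rule 6).
With Wexqil, Torqor is earned (Rule 10).
With Belsyl and Torqor, Elmwex is earned (Rule 15).
With Elmwex, Torqor, and Wexqil, Talrun is earned (Rule 7).
With Elmwex, Talrun, and Bryval, Ashpyr is earned (Rule 12).
With Ashpyr and Torqor, Belzin is earned (Rule 5).
With Torqor and Belzin, Hexjor is earned (Rule 1).
Hexjor: reached.
Zinmir would need Vorzor (Rule 14), but Vorzor is never earned.
Belzin: reached.
Vorgor would need Yulbel (Rule 9), but Yulbel is never earned.
Reached: Hexjor and Belzin — 2 of the 4.

2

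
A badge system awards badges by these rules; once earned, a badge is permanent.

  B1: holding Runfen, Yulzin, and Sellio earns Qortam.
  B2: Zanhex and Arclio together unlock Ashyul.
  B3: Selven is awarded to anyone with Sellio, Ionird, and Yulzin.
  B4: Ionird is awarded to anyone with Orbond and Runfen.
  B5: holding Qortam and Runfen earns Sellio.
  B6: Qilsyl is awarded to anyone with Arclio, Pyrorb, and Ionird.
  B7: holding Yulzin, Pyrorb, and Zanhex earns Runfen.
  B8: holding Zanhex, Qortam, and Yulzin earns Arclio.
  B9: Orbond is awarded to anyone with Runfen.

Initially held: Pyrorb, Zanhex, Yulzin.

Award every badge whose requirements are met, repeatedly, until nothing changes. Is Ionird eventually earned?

Yes

With Yulzin, Pyrorb, and Zanhex, Runfen is earned (B7).
With Runfen, Orbond is earned (B9).
With Orbond and Runfen, Ionird is earned (B4).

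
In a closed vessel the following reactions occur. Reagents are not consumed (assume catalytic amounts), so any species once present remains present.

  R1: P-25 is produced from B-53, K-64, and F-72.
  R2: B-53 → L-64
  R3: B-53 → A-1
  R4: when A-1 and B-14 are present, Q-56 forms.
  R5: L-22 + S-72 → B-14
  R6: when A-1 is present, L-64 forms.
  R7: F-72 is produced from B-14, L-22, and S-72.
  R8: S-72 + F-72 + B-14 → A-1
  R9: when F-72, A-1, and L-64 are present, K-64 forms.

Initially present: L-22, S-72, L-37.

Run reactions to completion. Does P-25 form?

No

P-25 would need B-53, K-64, and F-72 (R1), but B-53 never forms.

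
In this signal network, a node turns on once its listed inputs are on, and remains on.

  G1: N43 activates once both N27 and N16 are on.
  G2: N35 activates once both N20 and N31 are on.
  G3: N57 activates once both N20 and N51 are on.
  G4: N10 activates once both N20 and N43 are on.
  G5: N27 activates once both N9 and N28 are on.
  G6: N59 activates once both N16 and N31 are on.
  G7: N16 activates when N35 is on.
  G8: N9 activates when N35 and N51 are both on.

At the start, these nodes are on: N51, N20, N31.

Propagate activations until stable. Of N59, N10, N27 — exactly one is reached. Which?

G2: N20 and N31 on → N35 on.
G7: N35 on → N16 on.
G6: N16 and N31 on → N59 on.
N27 would need N9 and N28 (G5), but N28 never turns on. N10 would need N20 and N43 (G4), but N43 never turns on.

N59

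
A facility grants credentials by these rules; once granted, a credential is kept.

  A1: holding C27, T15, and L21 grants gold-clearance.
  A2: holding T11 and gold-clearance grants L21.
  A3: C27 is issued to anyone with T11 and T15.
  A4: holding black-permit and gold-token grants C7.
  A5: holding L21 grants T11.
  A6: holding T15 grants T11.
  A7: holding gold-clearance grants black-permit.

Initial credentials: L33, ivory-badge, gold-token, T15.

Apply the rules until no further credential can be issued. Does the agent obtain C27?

Holding T15 grants T11 (A6).
Holding T11 and T15 grants C27 (A3).

Yes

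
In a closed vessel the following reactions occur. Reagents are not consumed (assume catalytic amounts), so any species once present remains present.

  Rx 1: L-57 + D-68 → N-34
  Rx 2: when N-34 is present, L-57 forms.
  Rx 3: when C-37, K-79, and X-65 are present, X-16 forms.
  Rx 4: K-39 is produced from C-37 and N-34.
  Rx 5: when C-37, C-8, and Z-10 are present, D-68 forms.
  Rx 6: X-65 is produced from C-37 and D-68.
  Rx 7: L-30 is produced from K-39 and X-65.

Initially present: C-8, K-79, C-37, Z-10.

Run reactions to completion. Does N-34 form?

N-34 would need L-57 and D-68 (Rx 1), but L-57 never forms.

No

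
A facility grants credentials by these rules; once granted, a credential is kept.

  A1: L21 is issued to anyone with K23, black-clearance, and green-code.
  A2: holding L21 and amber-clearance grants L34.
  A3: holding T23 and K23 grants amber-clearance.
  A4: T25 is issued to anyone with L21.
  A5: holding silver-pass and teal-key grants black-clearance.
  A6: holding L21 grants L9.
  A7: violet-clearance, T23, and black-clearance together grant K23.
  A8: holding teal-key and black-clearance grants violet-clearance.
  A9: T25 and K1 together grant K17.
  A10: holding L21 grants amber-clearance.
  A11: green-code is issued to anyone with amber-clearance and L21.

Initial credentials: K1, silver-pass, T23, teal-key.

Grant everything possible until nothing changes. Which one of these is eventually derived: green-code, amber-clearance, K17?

Holding silver-pass and teal-key grants black-clearance (A5).
Holding teal-key and black-clearance grants violet-clearance (A8).
Holding violet-clearance, T23, and black-clearance grants K23 (A7).
Holding T23 and K23 grants amber-clearance (A3).
green-code would need amber-clearance and L21 (A11), but L21 is never granted. K17 would need T25 and K1 (A9), but T25 is never granted.

amber-clearance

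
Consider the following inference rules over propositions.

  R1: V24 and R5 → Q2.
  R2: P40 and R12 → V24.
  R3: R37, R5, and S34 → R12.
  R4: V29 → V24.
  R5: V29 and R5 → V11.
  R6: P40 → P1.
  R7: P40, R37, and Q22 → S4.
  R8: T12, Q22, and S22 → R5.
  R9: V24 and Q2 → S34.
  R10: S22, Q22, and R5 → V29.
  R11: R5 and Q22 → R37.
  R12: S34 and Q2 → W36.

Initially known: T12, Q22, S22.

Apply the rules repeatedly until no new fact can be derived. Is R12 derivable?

Yes

T12, Q22, and S22 hold, so R5 follows (R8).
From R5 and Q22, R11 gives R37.
S22, Q22, and R5 hold, so V29 follows (R10).
V29 holds, so V24 follows (R4).
From V24 and R5, R1 gives Q2.
From V24 and Q2, R9 gives S34.
R37, R5, and S34 hold, so R12 follows (R3).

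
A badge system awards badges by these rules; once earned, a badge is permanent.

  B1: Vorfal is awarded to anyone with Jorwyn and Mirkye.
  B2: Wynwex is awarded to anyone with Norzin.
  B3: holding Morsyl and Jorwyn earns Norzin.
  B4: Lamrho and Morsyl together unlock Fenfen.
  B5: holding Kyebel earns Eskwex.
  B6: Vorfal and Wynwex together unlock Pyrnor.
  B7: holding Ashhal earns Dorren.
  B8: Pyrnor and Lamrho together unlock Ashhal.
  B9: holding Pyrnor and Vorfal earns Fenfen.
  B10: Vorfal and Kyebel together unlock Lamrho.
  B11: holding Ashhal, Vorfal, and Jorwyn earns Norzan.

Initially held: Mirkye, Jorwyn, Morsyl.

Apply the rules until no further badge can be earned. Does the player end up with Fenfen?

With Morsyl and Jorwyn, Norzin is earned (B3).
With Jorwyn and Mirkye, Vorfal is earned (B1).
With Norzin, Wynwex is earned (B2).
With Vorfal and Wynwex, Pyrnor is earned (B6).
With Pyrnor and Vorfal, Fenfen is earned (B9).

Yes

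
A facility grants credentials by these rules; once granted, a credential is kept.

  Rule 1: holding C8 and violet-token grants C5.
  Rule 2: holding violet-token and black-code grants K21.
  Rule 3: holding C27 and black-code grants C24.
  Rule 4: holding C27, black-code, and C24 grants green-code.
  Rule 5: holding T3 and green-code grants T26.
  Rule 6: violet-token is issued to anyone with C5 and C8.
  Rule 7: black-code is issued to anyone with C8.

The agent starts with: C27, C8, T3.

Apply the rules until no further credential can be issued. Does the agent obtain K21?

No

K21 would need violet-token and black-code (Rule 2), but violet-token is never granted.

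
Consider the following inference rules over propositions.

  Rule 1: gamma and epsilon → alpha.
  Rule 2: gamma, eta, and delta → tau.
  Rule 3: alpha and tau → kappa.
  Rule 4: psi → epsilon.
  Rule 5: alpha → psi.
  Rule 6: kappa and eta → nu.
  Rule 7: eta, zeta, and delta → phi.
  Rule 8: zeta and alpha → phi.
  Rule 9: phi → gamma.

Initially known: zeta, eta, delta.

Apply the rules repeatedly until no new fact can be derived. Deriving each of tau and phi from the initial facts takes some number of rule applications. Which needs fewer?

phi: From eta, zeta, and delta, Rule 7 gives phi. [1 rule application]
tau: eta, zeta, and delta hold, so phi follows (Rule 7). From phi, Rule 9 gives gamma. gamma, eta, and delta hold, so tau follows (Rule 2). [3 rule applications]
phi needs fewer.

phi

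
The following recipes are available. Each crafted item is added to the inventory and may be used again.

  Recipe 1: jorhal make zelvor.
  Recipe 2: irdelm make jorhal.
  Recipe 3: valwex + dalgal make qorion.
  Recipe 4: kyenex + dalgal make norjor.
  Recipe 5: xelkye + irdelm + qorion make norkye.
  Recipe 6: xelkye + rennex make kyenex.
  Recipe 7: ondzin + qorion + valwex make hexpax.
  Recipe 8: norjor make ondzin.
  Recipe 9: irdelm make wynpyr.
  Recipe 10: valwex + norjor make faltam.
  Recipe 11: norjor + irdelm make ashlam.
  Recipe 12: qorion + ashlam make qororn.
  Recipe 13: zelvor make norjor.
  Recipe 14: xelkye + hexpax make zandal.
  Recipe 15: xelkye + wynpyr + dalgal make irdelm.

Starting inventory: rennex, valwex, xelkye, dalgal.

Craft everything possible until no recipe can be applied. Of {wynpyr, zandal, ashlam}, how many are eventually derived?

1

xelkye + rennex → kyenex (Recipe 6).
Using Recipe 3, valwex and dalgal make qorion.
Using Recipe 4, kyenex and dalgal make norjor.
norjor → ondzin (Recipe 8).
Using Recipe 7, ondzin, qorion, and valwex make hexpax.
Using Recipe 14, xelkye and hexpax make zandal.
wynpyr would need irdelm (Recipe 9), but irdelm is never obtained.
zandal: reached.
ashlam would need norjor and irdelm (Recipe 11), but irdelm is never obtained.
Reached: zandal — 1 of the 3.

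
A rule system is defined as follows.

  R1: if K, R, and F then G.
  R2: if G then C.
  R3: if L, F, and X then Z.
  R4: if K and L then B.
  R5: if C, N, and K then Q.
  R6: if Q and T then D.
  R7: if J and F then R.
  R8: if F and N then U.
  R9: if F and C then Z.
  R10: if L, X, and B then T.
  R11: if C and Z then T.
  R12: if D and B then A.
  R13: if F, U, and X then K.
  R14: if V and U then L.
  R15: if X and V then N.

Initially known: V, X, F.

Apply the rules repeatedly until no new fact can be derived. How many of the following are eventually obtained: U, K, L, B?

4

X and V hold, so N follows (R15).
From F and N, R8 gives U.
F, U, and X hold, so K follows (R13).
From V and U, R14 gives L.
K and L hold, so B follows (R4).
U: reached.
K: reached.
L: reached.
B: reached.
All 4 are reached.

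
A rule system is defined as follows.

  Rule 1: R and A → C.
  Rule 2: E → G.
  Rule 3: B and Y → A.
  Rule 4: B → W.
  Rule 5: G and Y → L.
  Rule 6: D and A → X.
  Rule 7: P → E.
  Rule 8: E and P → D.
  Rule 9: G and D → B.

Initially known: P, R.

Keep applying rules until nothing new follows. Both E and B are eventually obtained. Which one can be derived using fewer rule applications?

E

E: From P, Rule 7 gives E. [1 rule application]
B: P holds, so E follows (Rule 7). E and P hold, so D follows (Rule 8). E holds, so G follows (Rule 2). From G and D, Rule 9 gives B. [4 rule applications]
E needs fewer.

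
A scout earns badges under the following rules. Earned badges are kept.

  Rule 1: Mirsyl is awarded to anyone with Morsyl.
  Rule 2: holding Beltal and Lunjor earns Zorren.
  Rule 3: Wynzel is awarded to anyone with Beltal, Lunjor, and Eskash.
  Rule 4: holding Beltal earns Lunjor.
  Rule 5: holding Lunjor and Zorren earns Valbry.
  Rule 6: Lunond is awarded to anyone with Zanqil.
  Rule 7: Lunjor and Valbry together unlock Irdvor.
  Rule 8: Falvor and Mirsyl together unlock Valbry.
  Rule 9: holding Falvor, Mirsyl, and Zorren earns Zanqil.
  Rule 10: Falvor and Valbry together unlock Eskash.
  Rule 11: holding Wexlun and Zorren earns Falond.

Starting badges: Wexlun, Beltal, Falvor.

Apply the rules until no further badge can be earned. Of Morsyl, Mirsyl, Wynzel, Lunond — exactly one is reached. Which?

With Beltal, Lunjor is earned (Rule 4).
With Beltal and Lunjor, Zorren is earned (Rule 2).
With Lunjor and Zorren, Valbry is earned (Rule 5).
With Falvor and Valbry, Eskash is earned (Rule 10).
With Beltal, Lunjor, and Eskash, Wynzel is earned (Rule 3).
Lunond would need Zanqil (Rule 6), but Zanqil is never earned. Mirsyl would need Morsyl (Rule 1), but Morsyl is never earned. No rule produces Morsyl, and it is not given.

Wynzel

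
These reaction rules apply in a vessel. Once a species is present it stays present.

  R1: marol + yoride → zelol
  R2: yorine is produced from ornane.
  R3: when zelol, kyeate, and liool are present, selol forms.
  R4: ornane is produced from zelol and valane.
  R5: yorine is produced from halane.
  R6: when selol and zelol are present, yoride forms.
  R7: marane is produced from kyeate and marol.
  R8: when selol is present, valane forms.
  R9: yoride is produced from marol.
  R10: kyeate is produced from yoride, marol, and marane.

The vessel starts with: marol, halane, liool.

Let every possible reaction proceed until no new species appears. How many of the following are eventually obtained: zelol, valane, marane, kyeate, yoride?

2

marol present → yoride forms (R9).
marol and yoride present → zelol forms (R1).
zelol: reached.
valane would need selol (R8), but selol never forms.
marane would need kyeate and marol (R7), but kyeate never forms.
kyeate would need yoride, marol, and marane (R10), but marane never forms.
yoride: reached.
Reached: zelol and yoride — 2 of the 5.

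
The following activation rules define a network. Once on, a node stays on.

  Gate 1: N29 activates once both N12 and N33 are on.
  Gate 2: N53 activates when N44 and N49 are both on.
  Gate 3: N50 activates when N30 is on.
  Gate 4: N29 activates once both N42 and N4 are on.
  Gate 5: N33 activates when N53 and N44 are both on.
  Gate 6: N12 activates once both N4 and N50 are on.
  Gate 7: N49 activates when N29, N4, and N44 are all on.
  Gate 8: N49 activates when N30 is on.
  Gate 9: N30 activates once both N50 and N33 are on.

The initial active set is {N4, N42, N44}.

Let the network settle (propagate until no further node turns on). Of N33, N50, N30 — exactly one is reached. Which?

Gate 4: N42 and N4 on → N29 on.
Gate 7: N29, N4, and N44 on → N49 on.
Gate 2: N44 and N49 on → N53 on.
Gate 5: N53 and N44 on → N33 on.
N30 would need N50 and N33 (Gate 9), but N50 never turns on. N50 would need N30 (Gate 3), but N30 never turns on.

N33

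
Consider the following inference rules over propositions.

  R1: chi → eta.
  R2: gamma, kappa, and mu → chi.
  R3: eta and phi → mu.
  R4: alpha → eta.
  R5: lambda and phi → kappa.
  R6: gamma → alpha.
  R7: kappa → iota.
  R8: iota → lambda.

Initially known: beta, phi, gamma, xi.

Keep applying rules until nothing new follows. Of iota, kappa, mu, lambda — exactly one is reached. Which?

gamma holds, so alpha follows (R6).
From alpha, R4 gives eta.
eta and phi hold, so mu follows (R3).
kappa would need lambda and phi (R5), but lambda is never established. iota would need kappa (R7), but kappa is never established. lambda would need iota (R8), but iota is never established.

mu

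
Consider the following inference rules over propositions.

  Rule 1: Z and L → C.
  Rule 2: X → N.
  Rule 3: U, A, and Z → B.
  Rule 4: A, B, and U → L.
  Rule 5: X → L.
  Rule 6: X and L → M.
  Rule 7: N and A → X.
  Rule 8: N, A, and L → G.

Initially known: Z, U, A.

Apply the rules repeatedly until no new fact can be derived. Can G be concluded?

No

G would need N, A, and L (Rule 8), but N is never established.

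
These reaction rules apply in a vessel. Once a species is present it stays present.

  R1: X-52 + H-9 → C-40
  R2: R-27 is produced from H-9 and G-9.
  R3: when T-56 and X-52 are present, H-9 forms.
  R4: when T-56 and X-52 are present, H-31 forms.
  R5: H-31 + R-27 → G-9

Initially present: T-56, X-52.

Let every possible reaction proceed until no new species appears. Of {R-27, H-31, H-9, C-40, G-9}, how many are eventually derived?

T-56 and X-52 present → H-9 forms (R3).
T-56 and X-52 present → H-31 forms (R4).
X-52 and H-9 present → C-40 forms (R1).
R-27 would need H-9 and G-9 (R2), but G-9 never forms.
H-31: reached.
H-9: reached.
C-40: reached.
G-9 would need H-31 and R-27 (R5), but R-27 never forms.
Reached: H-31, H-9, and C-40 — 3 of the 5.

3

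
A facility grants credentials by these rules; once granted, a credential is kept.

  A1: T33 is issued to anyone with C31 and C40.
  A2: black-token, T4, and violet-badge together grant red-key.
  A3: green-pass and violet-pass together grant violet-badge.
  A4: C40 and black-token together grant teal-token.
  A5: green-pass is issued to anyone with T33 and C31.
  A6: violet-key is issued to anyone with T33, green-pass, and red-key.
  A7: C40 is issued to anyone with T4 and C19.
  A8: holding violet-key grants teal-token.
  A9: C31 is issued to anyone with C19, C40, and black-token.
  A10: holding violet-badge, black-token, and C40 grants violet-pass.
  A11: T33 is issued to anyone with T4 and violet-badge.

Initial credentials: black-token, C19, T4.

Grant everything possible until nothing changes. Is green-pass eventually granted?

Holding T4 and C19 grants C40 (A7).
Holding C19, C40, and black-token grants C31 (A9).
Holding C31 and C40 grants T33 (A1).
Holding T33 and C31 grants green-pass (A5).

Yes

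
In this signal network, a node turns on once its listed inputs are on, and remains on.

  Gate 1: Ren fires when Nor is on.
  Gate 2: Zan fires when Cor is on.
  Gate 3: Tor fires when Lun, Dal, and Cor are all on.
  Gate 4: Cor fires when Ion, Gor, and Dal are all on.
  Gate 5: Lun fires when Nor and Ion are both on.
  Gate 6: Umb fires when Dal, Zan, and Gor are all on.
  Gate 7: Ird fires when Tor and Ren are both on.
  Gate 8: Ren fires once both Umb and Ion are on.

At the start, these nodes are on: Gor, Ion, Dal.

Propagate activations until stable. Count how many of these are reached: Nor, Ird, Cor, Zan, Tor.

2

Gate 4: Ion, Gor, and Dal on → Cor on.
Cor is on, so Zan fires (Gate 2).
No rule produces Nor, and it is not given.
Ird would need Tor and Ren (Gate 7), but Tor never turns on.
Cor: reached.
Zan: reached.
Tor would need Lun, Dal, and Cor (Gate 3), but Lun never turns on.
Reached: Cor and Zan — 2 of the 5.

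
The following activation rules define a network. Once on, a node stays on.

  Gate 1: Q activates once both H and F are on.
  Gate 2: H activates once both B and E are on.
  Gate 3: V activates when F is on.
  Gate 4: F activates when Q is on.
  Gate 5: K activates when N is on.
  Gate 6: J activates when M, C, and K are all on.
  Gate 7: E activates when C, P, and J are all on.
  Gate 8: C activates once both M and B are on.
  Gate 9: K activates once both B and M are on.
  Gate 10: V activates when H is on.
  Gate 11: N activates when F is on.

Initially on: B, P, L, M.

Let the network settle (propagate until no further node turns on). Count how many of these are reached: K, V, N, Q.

2

M and B are on, so C activates (Gate 8).
B and M are on, so K activates (Gate 9).
Gate 6: M, C, and K on → J on.
Gate 7: C, P, and J on → E on.
Gate 2: B and E on → H on.
H is on, so V activates (Gate 10).
K: reached.
V: reached.
N would need F (Gate 11), but F never turns on.
Q would need H and F (Gate 1), but F never turns on.
Reached: K and V — 2 of the 4.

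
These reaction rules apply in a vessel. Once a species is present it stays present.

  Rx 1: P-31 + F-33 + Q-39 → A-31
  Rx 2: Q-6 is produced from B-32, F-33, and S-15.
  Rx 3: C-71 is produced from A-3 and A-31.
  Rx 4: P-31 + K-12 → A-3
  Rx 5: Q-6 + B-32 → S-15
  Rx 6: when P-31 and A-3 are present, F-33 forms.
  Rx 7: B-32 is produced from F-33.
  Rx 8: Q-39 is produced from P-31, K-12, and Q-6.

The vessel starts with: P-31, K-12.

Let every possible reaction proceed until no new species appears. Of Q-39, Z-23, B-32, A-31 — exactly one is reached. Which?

B-32

P-31 and K-12 present → A-3 forms (Rx 4).
P-31 and A-3 present → F-33 forms (Rx 6).
F-33 present → B-32 forms (Rx 7).
Q-39 would need P-31, K-12, and Q-6 (Rx 8), but Q-6 never forms. A-31 would need P-31, F-33, and Q-39 (Rx 1), but Q-39 never forms. No rule produces Z-23, and it is not given.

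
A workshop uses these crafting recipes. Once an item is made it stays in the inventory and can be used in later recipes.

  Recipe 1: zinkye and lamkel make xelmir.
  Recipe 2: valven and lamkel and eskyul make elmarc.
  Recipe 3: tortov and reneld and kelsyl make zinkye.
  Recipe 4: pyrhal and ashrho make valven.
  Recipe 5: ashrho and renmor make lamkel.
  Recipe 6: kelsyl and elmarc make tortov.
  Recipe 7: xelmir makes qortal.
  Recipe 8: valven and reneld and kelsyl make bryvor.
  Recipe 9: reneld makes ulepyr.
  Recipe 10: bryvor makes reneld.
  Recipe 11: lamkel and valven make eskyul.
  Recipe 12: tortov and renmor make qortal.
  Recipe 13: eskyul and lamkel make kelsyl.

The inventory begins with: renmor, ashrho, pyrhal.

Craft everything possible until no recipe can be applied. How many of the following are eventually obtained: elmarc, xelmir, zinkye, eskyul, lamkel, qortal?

Using Recipe 4, pyrhal and ashrho make valven.
Using Recipe 5, ashrho and renmor make lamkel.
Using Recipe 11, lamkel and valven make eskyul.
eskyul and lamkel → kelsyl (Recipe 13).
Using Recipe 2, valven, lamkel, and eskyul make elmarc.
Using Recipe 6, kelsyl and elmarc make tortov.
tortov and renmor → qortal (Recipe 12).
elmarc: reached.
xelmir would need zinkye and lamkel (Recipe 1), but zinkye is never obtained.
zinkye would need tortov, reneld, and kelsyl (Recipe 3), but reneld is never obtained.
eskyul: reached.
lamkel: reached.
qortal: reached.
Reached: elmarc, eskyul, lamkel, and qortal — 4 of the 6.

4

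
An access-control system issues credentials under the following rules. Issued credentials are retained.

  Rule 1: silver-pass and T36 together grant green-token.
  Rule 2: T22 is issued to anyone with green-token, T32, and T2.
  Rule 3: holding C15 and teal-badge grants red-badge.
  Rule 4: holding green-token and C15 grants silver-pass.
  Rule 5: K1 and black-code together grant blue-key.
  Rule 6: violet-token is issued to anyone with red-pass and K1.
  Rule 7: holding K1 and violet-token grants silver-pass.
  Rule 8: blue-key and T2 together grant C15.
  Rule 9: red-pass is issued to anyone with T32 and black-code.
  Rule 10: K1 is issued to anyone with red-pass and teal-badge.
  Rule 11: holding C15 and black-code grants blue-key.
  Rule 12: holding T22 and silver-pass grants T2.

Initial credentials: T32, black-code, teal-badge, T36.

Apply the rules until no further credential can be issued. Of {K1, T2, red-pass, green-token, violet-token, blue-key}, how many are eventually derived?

Holding T32 and black-code grants red-pass (Rule 9).
Holding red-pass and teal-badge grants K1 (Rule 10).
Holding red-pass and K1 grants violet-token (Rule 6).
Holding K1 and black-code grants blue-key (Rule 5).
Holding K1 and violet-token grants silver-pass (Rule 7).
Holding silver-pass and T36 grants green-token (Rule 1).
K1: reached.
T2 would need T22 and silver-pass (Rule 12), but T22 is never granted.
red-pass: reached.
green-token: reached.
violet-token: reached.
blue-key: reached.
Reached: K1, red-pass, green-token, violet-token, and blue-key — 5 of the 6.

5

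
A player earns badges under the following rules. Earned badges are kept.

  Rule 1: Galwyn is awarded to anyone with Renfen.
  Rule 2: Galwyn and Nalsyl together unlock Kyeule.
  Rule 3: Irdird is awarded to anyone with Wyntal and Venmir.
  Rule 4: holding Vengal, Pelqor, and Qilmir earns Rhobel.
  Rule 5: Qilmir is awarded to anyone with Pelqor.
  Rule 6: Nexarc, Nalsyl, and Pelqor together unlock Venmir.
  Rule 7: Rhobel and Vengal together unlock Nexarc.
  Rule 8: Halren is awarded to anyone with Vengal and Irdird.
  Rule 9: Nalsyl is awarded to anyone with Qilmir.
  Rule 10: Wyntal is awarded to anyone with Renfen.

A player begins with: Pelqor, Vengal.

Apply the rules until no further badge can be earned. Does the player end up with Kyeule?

Kyeule would need Galwyn and Nalsyl (Rule 2), but Galwyn is never earned.

No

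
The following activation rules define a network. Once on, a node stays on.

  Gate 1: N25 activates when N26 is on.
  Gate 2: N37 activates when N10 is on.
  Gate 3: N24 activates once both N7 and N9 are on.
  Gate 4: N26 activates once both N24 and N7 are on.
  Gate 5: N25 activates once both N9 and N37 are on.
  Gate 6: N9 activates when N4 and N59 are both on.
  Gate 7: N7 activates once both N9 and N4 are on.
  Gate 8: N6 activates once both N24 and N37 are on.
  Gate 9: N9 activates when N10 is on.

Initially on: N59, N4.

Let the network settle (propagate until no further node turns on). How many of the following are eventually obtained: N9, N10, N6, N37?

N4 and N59 are on, so N9 activates (Gate 6).
N9: reached.
No rule produces N10, and it is not given.
N6 would need N24 and N37 (Gate 8), but N37 never turns on.
N37 would need N10 (Gate 2), but N10 never turns on.
Reached: N9 — 1 of the 4.

1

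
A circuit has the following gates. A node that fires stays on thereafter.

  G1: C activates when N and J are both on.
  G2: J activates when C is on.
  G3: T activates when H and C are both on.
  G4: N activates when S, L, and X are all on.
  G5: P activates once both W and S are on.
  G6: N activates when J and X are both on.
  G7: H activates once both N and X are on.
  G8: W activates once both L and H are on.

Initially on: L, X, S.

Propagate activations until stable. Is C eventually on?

C would need N and J (G1), but J never turns on.

No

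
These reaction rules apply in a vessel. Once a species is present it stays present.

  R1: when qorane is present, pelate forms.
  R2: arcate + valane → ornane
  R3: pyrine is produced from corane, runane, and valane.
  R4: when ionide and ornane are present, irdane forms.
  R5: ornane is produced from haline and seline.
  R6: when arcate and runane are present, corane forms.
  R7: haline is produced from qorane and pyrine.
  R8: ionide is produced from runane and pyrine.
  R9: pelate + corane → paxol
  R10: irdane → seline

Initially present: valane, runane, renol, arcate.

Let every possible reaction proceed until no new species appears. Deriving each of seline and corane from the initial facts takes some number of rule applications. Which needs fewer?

corane: arcate and runane present → corane forms (R6). [1 rule application]
seline: arcate and valane present → ornane forms (R2). arcate and runane present → corane forms (R6). corane, runane, and valane present → pyrine forms (R3). runane and pyrine present → ionide forms (R8). ionide and ornane present → irdane forms (R4). irdane present → seline forms (R10). [6 rule applications]
corane needs fewer.

corane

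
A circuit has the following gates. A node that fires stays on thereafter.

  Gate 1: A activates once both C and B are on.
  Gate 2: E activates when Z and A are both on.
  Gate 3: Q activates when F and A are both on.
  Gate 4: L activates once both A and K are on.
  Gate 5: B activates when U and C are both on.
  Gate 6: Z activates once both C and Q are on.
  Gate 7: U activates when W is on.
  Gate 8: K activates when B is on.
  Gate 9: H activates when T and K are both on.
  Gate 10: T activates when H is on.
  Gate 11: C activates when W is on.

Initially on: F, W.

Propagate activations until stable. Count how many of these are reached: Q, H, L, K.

3

W is on, so C activates (Gate 11).
Gate 7: W on → U on.
Gate 5: U and C on → B on.
Gate 1: C and B on → A on.
Gate 8: B on → K on.
Gate 3: F and A on → Q on.
Gate 4: A and K on → L on.
Q: reached.
H would need T and K (Gate 9), but T never turns on.
L: reached.
K: reached.
Reached: Q, L, and K — 3 of the 4.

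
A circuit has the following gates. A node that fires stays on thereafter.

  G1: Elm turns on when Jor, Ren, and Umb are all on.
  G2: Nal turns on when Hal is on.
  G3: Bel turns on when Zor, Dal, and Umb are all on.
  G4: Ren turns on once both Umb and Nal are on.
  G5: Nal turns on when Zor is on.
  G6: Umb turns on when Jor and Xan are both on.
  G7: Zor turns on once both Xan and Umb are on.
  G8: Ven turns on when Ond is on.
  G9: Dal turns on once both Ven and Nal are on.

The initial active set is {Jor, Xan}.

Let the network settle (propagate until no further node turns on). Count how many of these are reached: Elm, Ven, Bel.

G6: Jor and Xan on → Umb on.
G7: Xan and Umb on → Zor on.
G5: Zor on → Nal on.
G4: Umb and Nal on → Ren on.
Jor, Ren, and Umb are on, so Elm turns on (G1).
Elm: reached.
Ven would need Ond (G8), but Ond never turns on.
Bel would need Zor, Dal, and Umb (G3), but Dal never turns on.
Reached: Elm — 1 of the 3.

1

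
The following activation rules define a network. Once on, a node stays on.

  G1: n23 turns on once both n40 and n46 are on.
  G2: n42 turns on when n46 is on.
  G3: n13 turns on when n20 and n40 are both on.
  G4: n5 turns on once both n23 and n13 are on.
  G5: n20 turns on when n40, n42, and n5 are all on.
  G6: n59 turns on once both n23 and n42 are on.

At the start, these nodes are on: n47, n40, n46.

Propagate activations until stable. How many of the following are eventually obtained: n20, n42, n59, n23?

3

G1: n40 and n46 on → n23 on.
G2: n46 on → n42 on.
n23 and n42 are on, so n59 turns on (G6).
n20 would need n40, n42, and n5 (G5), but n5 never turns on.
n42: reached.
n59: reached.
n23: reached.
Reached: n42, n59, and n23 — 3 of the 4.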